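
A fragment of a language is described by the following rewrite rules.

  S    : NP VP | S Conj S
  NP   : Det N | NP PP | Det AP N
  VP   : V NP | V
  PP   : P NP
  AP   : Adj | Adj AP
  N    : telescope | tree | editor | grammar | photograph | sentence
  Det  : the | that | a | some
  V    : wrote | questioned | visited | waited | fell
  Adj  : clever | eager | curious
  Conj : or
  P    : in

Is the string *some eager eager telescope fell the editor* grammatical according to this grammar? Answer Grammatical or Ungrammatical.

Grammatical

[S [NP [Det some] [AP [Adj eager] [AP [Adj eager]]] [N telescope]] [VP [V fell] [NP [Det the] [N editor]]]]
Every word is introduced by a lexical rule and the phrasal rules combine the resulting categories into a single S.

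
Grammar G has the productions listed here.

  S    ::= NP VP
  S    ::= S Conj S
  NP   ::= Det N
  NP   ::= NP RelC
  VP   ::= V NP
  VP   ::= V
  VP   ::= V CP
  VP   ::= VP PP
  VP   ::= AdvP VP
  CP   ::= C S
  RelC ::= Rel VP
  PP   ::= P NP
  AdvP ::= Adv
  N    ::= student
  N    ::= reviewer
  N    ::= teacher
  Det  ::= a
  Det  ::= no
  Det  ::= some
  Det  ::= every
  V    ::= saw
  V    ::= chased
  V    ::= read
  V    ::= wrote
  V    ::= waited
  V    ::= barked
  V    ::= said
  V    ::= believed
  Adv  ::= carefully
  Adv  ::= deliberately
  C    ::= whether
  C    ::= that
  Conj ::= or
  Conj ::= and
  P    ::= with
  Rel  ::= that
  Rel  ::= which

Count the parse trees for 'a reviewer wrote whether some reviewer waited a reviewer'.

[S [NP [Det a] [N reviewer]] [VP [V wrote] [CP [C whether] [S [NP [Det some] [N reviewer]] [VP [V waited] [NP [Det a] [N reviewer]]]]]]]
No rule offers an alternative attachment or grouping for any span, so this is the only derivation.

1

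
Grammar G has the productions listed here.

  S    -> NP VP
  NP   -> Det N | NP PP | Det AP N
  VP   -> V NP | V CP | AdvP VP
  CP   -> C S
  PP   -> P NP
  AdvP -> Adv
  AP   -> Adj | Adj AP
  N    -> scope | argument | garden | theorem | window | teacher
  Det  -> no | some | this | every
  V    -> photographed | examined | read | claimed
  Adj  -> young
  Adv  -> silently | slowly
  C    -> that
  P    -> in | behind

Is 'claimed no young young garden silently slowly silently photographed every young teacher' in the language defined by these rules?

Ungrammatical

For S → NP VP, no prefix of the string parses as an NP.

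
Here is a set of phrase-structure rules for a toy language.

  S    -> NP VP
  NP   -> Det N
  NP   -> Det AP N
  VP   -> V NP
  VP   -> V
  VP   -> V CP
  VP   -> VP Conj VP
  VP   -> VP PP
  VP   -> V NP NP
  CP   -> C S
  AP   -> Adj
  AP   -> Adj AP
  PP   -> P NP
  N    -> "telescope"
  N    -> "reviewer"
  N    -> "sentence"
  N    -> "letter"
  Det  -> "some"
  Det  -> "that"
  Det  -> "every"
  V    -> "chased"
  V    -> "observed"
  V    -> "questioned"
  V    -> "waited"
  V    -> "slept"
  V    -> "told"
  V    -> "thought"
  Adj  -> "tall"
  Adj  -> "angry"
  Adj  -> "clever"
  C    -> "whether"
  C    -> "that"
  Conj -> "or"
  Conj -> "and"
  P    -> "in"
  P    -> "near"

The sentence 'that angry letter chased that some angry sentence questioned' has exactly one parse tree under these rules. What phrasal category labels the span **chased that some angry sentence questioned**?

[S [NP [Det that] [AP [Adj angry]] [N letter]] [VP [V chased] [CP [C that] [S [NP [Det some] [AP [Adj angry]] [N sentence]] [VP [V questioned]]]]]]
The span 'chased that some angry sentence questioned' is the VP node built by VP → V CP.

VP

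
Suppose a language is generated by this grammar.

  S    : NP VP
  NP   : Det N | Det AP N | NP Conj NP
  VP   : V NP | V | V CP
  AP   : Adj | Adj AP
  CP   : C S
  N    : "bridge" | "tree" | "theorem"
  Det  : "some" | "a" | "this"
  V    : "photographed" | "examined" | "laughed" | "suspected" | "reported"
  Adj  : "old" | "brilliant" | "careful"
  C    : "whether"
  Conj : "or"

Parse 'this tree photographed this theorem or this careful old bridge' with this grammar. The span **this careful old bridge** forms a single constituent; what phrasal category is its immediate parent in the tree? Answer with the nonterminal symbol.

S
  NP
    Det: this
    N: tree
  VP
    V: photographed
    NP
      NP
        Det: this
        N: theorem
      Conj: or
      NP
        Det: this
        AP
          Adj: careful
          AP
            Adj: old
        N: bridge
The span 'this careful old bridge' is the NP node built by NP → Det AP N.
Its mother is the NP built by NP → NP Conj NP.

NP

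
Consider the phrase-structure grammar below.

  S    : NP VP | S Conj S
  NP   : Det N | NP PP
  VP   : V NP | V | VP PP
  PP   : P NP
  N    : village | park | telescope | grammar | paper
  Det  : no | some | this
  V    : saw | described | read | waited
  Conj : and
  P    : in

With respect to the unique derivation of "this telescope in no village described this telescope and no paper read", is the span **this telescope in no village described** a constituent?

No

[S [S [NP [NP [Det this] [N telescope]] [PP [P in] [NP [Det no] [N village]]]] [VP [V described] [NP [Det this] [N telescope]]]] [Conj and] [S [NP [Det no] [N paper]] [VP [V read]]]]
The smallest constituent containing 'this telescope in no village described' is the S spanning 'this telescope in no village described this telescope'; no single node in the tree dominates exactly the given words.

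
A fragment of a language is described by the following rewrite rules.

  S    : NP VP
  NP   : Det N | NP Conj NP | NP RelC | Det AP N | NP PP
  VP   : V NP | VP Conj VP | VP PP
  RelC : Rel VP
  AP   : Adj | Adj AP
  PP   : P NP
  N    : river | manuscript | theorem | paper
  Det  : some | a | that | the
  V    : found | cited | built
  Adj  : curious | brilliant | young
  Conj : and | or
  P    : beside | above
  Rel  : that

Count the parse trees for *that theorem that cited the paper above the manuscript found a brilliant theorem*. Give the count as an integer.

Two of the 3 distinct bracketings:
[S [NP [NP [Det that] [N theorem]] [RelC [Rel that] [VP [V cited] [NP [NP [Det the] [N paper]] [PP [P above] [NP [Det the] [N manuscript]]]]]]] [VP [V found] [NP [Det a] [AP [Adj brilliant]] [N theorem]]]]
[S [NP [NP [Det that] [N theorem]] [RelC [Rel that] [VP [VP [V cited] [NP [Det the] [N paper]]] [PP [P above] [NP [Det the] [N manuscript]]]]]] [VP [V found] [NP [Det a] [AP [Adj brilliant]] [N theorem]]]]
The difference turns on whether NP → NP PP is used at the relevant span, versus an alternative expansion of NP.

3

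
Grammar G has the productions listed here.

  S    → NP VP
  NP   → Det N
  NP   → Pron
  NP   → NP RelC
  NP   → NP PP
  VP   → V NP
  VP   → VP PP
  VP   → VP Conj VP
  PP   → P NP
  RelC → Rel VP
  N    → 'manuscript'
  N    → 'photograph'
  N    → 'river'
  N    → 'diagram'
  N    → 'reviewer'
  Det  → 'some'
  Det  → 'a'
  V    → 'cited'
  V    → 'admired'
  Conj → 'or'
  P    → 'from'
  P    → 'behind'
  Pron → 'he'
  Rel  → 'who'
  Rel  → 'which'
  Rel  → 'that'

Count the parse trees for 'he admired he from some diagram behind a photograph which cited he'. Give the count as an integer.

Two of the 9 distinct bracketings:
[S [NP [Pron he]] [VP [V admired] [NP [NP [NP [Pron he]] [PP [P from] [NP [NP [Det some] [N diagram]] [PP [P behind] [NP [Det a] [N photograph]]]]]] [RelC [Rel which] [VP [V cited] [NP [Pron he]]]]]]]
[S [NP [Pron he]] [VP [V admired] [NP [NP [NP [NP [Pron he]] [PP [P from] [NP [Det some] [N diagram]]]] [PP [P behind] [NP [Det a] [N photograph]]]] [RelC [Rel which] [VP [V cited] [NP [Pron he]]]]]]]
The trees differ in how a recursive rule is bracketed over the same span.

9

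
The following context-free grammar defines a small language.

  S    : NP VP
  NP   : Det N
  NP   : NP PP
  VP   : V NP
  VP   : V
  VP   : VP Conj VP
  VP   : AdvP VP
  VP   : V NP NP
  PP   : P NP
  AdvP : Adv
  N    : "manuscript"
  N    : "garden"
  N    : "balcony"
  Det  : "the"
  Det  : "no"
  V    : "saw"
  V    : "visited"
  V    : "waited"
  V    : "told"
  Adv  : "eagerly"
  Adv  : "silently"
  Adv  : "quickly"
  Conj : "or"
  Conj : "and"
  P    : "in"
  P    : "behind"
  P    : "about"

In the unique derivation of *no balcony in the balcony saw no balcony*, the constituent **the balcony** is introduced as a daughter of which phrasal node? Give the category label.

S
  NP
    NP
      Det: no
      N: balcony
    PP
      P: in
      NP
        Det: the
        N: balcony
  VP
    V: saw
    NP
      Det: no
      N: balcony
The span 'the balcony' is the NP node built by NP → Det N.
Its mother is the PP built by PP → P NP.

PP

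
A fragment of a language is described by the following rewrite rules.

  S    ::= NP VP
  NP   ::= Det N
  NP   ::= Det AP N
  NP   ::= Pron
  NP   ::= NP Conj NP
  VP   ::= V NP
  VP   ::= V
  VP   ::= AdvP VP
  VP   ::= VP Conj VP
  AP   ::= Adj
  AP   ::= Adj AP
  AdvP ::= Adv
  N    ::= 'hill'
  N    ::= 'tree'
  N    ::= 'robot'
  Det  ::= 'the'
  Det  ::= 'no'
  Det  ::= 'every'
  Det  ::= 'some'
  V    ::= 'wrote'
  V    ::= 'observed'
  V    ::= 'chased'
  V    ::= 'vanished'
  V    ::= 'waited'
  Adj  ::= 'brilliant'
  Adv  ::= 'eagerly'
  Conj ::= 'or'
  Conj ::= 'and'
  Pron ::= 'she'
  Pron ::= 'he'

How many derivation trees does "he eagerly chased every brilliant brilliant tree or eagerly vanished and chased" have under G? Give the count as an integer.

Two of the 7 distinct bracketings:
[S [NP [Pron he]] [VP [AdvP [Adv eagerly]] [VP [VP [V chased] [NP [Det every] [AP [Adj brilliant] [AP [Adj brilliant]]] [N tree]]] [Conj or] [VP [AdvP [Adv eagerly]] [VP [VP [V vanished]] [Conj and] [VP [V chased]]]]]]]
[S [NP [Pron he]] [VP [AdvP [Adv eagerly]] [VP [VP [V chased] [NP [Det every] [AP [Adj brilliant] [AP [Adj brilliant]]] [N tree]]] [Conj or] [VP [VP [AdvP [Adv eagerly]] [VP [V vanished]]] [Conj and] [VP [V chased]]]]]]
The trees differ in how a recursive rule is bracketed over the same span.

7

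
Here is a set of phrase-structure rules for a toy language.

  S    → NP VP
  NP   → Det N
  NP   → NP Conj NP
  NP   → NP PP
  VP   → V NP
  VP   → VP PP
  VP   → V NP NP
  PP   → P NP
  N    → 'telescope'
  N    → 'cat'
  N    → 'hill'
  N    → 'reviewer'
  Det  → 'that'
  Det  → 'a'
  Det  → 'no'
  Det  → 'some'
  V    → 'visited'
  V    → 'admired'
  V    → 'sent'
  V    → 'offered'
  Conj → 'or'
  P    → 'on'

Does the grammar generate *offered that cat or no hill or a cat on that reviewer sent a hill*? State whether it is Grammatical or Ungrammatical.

Ungrammatical

For S → NP VP, no prefix of the string parses as an NP.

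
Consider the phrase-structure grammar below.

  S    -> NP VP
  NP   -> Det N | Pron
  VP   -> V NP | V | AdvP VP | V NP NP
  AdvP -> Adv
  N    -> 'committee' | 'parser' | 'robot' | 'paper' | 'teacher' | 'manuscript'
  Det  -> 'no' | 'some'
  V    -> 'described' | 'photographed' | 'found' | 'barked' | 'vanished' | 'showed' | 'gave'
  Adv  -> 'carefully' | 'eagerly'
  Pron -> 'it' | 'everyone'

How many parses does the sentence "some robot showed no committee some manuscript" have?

1

[S [NP [Det some] [N robot]] [VP [V showed] [NP [Det no] [N committee]] [NP [Det some] [N manuscript]]]]
No rule offers an alternative attachment or grouping for any span, so this is the only derivation.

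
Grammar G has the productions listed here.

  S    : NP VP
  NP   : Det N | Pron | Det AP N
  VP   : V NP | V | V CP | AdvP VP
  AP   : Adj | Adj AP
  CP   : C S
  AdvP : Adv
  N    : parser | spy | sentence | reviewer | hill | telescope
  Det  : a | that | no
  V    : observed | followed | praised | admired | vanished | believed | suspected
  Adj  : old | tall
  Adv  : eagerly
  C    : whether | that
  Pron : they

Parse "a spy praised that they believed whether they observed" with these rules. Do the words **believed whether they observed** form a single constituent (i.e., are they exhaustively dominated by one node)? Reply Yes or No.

[S [NP [Det a] [N spy]] [VP [V praised] [CP [C that] [S [NP [Pron they]] [VP [V believed] [CP [C whether] [S [NP [Pron they]] [VP [V observed]]]]]]]]]
The words 'believed whether they observed' are exhaustively dominated by a single VP node (built by VP → V CP), so they form a constituent.

Yes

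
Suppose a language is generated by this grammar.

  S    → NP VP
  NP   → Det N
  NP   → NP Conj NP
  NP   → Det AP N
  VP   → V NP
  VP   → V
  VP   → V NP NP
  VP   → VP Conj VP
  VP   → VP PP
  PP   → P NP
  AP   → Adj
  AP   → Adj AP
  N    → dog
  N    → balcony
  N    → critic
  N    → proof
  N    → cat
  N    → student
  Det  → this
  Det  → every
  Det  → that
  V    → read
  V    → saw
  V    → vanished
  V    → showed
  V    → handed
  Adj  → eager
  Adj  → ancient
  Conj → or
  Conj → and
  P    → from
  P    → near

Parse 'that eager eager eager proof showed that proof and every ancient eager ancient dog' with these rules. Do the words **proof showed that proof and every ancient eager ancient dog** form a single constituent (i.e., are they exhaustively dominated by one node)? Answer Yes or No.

No

[S [NP [Det that] [AP [Adj eager] [AP [Adj eager] [AP [Adj eager]]]] [N proof]] [VP [V showed] [NP [NP [Det that] [N proof]] [Conj and] [NP [Det every] [AP [Adj ancient] [AP [Adj eager] [AP [Adj ancient]]]] [N dog]]]]]
The smallest constituent containing 'proof showed that proof and every ancient eager ancient dog' is the S spanning 'that eager eager eager proof showed that proof and every ancient eager ancient dog'; no single node in the tree dominates exactly the given words.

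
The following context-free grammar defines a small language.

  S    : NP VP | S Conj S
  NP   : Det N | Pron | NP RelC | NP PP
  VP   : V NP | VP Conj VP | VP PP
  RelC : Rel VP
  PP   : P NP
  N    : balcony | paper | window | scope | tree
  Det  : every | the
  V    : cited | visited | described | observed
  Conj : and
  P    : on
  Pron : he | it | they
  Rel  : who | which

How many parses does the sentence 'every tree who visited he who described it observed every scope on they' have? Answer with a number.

4

Two of the 4 distinct bracketings:
[S [NP [NP [Det every] [N tree]] [RelC [Rel who] [VP [V visited] [NP [NP [Pron he]] [RelC [Rel who] [VP [V described] [NP [Pron it]]]]]]]] [VP [V observed] [NP [NP [Det every] [N scope]] [PP [P on] [NP [Pron they]]]]]]
[S [NP [NP [Det every] [N tree]] [RelC [Rel who] [VP [V visited] [NP [NP [Pron he]] [RelC [Rel who] [VP [V described] [NP [Pron it]]]]]]]] [VP [VP [V observed] [NP [Det every] [N scope]]] [PP [P on] [NP [Pron they]]]]]
The difference turns on whether NP → NP PP is used at the relevant span, versus an alternative expansion of NP.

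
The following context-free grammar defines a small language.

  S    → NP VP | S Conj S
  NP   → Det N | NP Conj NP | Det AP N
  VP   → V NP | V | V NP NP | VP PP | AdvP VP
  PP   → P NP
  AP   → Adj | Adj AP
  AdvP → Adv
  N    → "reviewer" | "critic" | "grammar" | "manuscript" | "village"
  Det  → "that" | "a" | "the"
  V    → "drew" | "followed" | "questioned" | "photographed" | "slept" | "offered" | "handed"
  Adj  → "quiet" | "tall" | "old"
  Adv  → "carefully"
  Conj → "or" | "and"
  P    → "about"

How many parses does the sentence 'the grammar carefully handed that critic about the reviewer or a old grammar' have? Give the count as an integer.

The two bracketings:
[S [NP [Det the] [N grammar]] [VP [VP [AdvP [Adv carefully]] [VP [V handed] [NP [Det that] [N critic]]]] [PP [P about] [NP [NP [Det the] [N reviewer]] [Conj or] [NP [Det a] [AP [Adj old]] [N grammar]]]]]]
[S [NP [Det the] [N grammar]] [VP [AdvP [Adv carefully]] [VP [VP [V handed] [NP [Det that] [N critic]]] [PP [P about] [NP [NP [Det the] [N reviewer]] [Conj or] [NP [Det a] [AP [Adj old]] [N grammar]]]]]]]
The trees differ in how a recursive rule is bracketed over the same span.

2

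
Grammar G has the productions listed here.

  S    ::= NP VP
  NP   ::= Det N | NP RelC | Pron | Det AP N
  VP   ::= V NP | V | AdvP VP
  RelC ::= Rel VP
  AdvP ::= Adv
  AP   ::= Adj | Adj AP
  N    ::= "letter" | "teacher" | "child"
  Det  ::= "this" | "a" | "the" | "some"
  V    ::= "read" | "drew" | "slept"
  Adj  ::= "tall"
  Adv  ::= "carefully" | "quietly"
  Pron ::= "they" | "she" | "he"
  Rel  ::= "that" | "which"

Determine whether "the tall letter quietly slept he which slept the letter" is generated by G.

Grammatical

S
  NP
    Det: the
    AP
      Adj: tall
    N: letter
  VP
    AdvP
      Adv: quietly
    VP
      V: slept
      NP
        NP
          Pron: he
        RelC
          Rel: which
          VP
            V: slept
            NP
              Det: the
              N: letter
Every word is introduced by a lexical rule and the phrasal rules combine the resulting categories into a single S.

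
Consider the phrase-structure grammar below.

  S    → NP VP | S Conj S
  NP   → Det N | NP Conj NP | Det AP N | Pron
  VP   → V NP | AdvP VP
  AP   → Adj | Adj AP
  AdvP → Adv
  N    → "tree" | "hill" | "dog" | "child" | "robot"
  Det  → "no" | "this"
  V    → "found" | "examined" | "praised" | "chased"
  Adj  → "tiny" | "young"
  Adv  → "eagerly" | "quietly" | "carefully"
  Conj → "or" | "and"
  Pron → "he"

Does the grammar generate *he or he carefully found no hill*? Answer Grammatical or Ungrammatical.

[S [NP [NP [Pron he]] [Conj or] [NP [Pron he]]] [VP [AdvP [Adv carefully]] [VP [V found] [NP [Det no] [N hill]]]]]
The bracketing above is licensed at every node by one of the given productions, with S at the root.

Grammatical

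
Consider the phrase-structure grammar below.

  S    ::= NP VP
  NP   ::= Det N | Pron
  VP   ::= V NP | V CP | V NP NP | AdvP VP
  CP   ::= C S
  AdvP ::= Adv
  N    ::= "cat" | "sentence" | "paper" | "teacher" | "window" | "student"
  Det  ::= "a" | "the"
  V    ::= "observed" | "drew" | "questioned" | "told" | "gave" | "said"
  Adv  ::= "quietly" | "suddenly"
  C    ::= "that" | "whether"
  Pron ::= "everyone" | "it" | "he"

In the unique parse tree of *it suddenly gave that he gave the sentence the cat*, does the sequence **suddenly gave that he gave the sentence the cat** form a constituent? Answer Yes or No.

[S [NP [Pron it]] [VP [AdvP [Adv suddenly]] [VP [V gave] [CP [C that] [S [NP [Pron he]] [VP [V gave] [NP [Det the] [N sentence]] [NP [Det the] [N cat]]]]]]]]
The words 'suddenly gave that he gave the sentence the cat' are exhaustively dominated by a single VP node (built by VP → AdvP VP), so they form a constituent.

Yes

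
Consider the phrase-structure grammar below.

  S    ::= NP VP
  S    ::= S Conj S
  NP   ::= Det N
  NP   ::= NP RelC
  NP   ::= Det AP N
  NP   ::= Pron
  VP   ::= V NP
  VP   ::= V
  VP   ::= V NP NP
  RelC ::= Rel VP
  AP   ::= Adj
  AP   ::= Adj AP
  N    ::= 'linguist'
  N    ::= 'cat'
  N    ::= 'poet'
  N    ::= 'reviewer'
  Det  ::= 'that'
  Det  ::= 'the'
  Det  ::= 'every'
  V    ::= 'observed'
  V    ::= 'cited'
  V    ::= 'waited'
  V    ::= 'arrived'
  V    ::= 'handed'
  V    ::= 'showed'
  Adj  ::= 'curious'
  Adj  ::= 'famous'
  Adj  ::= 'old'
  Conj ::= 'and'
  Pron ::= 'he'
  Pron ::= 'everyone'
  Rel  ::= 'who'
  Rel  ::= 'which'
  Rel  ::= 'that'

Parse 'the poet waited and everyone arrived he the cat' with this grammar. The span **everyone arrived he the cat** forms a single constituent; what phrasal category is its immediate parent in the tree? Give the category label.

S

[S [S [NP [Det the] [N poet]] [VP [V waited]]] [Conj and] [S [NP [Pron everyone]] [VP [V arrived] [NP [Pron he]] [NP [Det the] [N cat]]]]]
The span 'everyone arrived he the cat' is the S node built by S → NP VP.
Its mother is the S built by S → S Conj S.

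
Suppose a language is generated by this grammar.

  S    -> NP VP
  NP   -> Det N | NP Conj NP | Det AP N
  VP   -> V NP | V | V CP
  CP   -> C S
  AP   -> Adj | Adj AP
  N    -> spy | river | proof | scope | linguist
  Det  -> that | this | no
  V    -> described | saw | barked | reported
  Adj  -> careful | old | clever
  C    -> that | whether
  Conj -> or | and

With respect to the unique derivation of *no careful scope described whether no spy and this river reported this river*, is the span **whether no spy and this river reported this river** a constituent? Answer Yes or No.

[S [NP [Det no] [AP [Adj careful]] [N scope]] [VP [V described] [CP [C whether] [S [NP [NP [Det no] [N spy]] [Conj and] [NP [Det this] [N river]]] [VP [V reported] [NP [Det this] [N river]]]]]]]
The words 'whether no spy and this river reported this river' are exhaustively dominated by a single CP node (built by CP → C S), so they form a constituent.

Yes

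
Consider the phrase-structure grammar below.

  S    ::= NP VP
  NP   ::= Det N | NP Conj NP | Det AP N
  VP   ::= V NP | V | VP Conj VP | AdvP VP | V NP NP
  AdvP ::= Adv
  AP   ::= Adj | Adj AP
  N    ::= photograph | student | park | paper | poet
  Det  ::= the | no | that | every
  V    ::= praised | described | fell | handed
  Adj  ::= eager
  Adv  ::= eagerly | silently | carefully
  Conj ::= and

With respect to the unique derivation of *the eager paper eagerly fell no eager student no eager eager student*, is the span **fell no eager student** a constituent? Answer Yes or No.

[S [NP [Det the] [AP [Adj eager]] [N paper]] [VP [AdvP [Adv eagerly]] [VP [V fell] [NP [Det no] [AP [Adj eager]] [N student]] [NP [Det no] [AP [Adj eager] [AP [Adj eager]]] [N student]]]]]
The smallest constituent containing 'fell no eager student' is the VP spanning 'fell no eager student no eager eager student'; no single node in the tree dominates exactly the given words.

No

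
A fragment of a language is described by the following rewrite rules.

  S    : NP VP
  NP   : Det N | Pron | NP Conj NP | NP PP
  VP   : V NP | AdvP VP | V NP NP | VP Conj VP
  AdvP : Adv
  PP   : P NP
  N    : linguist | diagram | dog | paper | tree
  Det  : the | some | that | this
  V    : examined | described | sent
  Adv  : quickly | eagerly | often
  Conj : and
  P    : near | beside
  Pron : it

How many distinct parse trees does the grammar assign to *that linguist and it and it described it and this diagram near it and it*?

Two of the 10 distinct bracketings:
[S [NP [NP [Det that] [N linguist]] [Conj and] [NP [NP [Pron it]] [Conj and] [NP [Pron it]]]] [VP [V described] [NP [NP [Pron it]] [Conj and] [NP [NP [NP [Det this] [N diagram]] [PP [P near] [NP [Pron it]]]] [Conj and] [NP [Pron it]]]]]]
[S [NP [NP [Det that] [N linguist]] [Conj and] [NP [NP [Pron it]] [Conj and] [NP [Pron it]]]] [VP [V described] [NP [NP [Pron it]] [Conj and] [NP [NP [Det this] [N diagram]] [PP [P near] [NP [NP [Pron it]] [Conj and] [NP [Pron it]]]]]]]]
The trees differ in how a recursive rule is bracketed over the same span.

10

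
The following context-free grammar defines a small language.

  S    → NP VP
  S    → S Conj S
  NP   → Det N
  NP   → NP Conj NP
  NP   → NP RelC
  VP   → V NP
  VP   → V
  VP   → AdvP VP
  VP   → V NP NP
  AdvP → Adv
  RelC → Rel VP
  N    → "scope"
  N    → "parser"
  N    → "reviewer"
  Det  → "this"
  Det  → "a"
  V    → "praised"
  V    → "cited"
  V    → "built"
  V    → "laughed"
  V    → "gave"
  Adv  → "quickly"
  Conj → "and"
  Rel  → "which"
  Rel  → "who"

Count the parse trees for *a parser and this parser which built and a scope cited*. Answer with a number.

3

Two of the 3 distinct bracketings:
[S [NP [NP [Det a] [N parser]] [Conj and] [NP [NP [NP [Det this] [N parser]] [RelC [Rel which] [VP [V built]]]] [Conj and] [NP [Det a] [N scope]]]] [VP [V cited]]]
[S [NP [NP [NP [Det a] [N parser]] [Conj and] [NP [NP [Det this] [N parser]] [RelC [Rel which] [VP [V built]]]]] [Conj and] [NP [Det a] [N scope]]] [VP [V cited]]]
The trees differ in how a recursive rule is bracketed over the same span.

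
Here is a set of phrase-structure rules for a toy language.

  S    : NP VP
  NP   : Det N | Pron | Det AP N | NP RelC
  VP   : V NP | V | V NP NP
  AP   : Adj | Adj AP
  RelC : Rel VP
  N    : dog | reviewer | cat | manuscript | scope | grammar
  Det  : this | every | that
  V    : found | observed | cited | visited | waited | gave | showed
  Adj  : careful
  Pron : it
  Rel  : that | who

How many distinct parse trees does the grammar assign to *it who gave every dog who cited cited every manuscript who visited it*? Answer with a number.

4

Two of the 4 distinct bracketings:
[S [NP [NP [Pron it]] [RelC [Rel who] [VP [V gave] [NP [NP [Det every] [N dog]] [RelC [Rel who] [VP [V cited]]]]]]] [VP [V cited] [NP [NP [Det every] [N manuscript]] [RelC [Rel who] [VP [V visited] [NP [Pron it]]]]]]]
[S [NP [NP [Pron it]] [RelC [Rel who] [VP [V gave] [NP [NP [Det every] [N dog]] [RelC [Rel who] [VP [V cited]]]]]]] [VP [V cited] [NP [NP [Det every] [N manuscript]] [RelC [Rel who] [VP [V visited]]]] [NP [Pron it]]]]
The difference turns on whether VP → V NP NP is used at the relevant span, versus an alternative expansion of VP.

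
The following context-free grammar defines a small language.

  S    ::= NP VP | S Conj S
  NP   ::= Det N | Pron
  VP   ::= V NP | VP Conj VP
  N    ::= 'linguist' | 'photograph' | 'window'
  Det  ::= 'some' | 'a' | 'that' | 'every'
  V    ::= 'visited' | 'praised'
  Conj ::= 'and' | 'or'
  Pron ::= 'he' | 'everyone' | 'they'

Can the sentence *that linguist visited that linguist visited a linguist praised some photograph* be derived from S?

Ungrammatical

For S → NP VP, the only prefix that parses as NP is 'that linguist', but the remainder 'visited that linguist visited a linguist praised some photograph' is not a VP under these rules. The alternative S rule S → S Conj S likewise has no satisfying split.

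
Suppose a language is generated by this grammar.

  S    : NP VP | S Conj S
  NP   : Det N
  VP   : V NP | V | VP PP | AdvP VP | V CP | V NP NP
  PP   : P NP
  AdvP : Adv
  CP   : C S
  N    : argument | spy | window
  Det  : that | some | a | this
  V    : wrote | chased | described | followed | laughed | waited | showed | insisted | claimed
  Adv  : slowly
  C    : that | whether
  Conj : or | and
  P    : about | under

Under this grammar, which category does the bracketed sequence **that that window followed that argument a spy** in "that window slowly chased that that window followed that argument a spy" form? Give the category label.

[S [NP [Det that] [N window]] [VP [AdvP [Adv slowly]] [VP [V chased] [CP [C that] [S [NP [Det that] [N window]] [VP [V followed] [NP [Det that] [N argument]] [NP [Det a] [N spy]]]]]]]]
The span 'that that window followed that argument a spy' is the CP node built by CP → C S.

CP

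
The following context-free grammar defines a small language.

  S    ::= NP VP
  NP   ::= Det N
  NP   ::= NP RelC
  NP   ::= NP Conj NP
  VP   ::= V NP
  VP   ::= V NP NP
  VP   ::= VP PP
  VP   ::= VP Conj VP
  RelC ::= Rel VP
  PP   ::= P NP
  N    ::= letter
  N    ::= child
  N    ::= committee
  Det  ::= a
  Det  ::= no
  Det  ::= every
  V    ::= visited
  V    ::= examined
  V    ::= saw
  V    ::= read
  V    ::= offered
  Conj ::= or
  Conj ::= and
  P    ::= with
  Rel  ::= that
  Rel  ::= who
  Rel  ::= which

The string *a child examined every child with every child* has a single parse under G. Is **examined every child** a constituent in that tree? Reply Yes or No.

Yes

[S [NP [Det a] [N child]] [VP [VP [V examined] [NP [Det every] [N child]]] [PP [P with] [NP [Det every] [N child]]]]]
The words 'examined every child' are exhaustively dominated by a single VP node (built by VP → V NP), so they form a constituent.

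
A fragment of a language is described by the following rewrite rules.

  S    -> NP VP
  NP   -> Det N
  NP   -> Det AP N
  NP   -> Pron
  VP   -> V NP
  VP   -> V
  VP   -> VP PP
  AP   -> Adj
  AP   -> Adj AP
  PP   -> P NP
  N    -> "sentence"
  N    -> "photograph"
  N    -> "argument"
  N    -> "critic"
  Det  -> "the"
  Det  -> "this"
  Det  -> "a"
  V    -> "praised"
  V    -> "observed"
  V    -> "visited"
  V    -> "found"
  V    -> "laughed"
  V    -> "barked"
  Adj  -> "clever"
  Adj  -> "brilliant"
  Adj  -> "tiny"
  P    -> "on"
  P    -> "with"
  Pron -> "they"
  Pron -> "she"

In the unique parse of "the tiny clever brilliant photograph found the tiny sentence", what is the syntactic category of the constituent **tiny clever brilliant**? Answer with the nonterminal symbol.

AP

[S [NP [Det the] [AP [Adj tiny] [AP [Adj clever] [AP [Adj brilliant]]]] [N photograph]] [VP [V found] [NP [Det the] [AP [Adj tiny]] [N sentence]]]]
The span 'tiny clever brilliant' is the AP node built by AP → Adj AP.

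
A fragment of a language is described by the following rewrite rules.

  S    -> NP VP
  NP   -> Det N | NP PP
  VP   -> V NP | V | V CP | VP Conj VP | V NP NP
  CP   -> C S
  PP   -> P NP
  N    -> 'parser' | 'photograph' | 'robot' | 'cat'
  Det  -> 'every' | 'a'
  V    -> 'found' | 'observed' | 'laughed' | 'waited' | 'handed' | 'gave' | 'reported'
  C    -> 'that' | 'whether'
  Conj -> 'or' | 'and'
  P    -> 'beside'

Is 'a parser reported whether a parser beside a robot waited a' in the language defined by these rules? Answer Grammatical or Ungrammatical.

For S → NP VP, the only prefix that parses as NP is 'a parser', but the remainder 'reported whether a parser beside a robot waited a' is not a VP under these rules.

Ungrammatical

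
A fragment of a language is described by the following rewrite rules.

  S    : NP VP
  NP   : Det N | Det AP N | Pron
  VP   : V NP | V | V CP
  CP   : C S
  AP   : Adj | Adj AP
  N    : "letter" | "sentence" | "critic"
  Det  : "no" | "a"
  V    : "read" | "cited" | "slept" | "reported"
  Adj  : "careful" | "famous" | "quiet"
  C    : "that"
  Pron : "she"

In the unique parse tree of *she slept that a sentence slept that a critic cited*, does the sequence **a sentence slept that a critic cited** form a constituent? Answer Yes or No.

Yes

[S [NP [Pron she]] [VP [V slept] [CP [C that] [S [NP [Det a] [N sentence]] [VP [V slept] [CP [C that] [S [NP [Det a] [N critic]] [VP [V cited]]]]]]]]]
The words 'a sentence slept that a critic cited' are exhaustively dominated by a single S node (built by S → NP VP), so they form a constituent.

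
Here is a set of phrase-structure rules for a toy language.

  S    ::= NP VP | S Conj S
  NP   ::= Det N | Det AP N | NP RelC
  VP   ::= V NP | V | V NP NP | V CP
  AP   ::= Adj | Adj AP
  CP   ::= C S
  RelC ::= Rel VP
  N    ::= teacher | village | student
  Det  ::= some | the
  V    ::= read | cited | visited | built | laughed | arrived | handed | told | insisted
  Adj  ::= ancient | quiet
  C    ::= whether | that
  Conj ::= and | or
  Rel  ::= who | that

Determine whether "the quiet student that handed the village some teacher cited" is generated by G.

[S [NP [NP [Det the] [AP [Adj quiet]] [N student]] [RelC [Rel that] [VP [V handed] [NP [Det the] [N village]] [NP [Det some] [N teacher]]]]] [VP [V cited]]]
The bracketing above is licensed at every node by one of the given productions, with S at the root.

Grammatical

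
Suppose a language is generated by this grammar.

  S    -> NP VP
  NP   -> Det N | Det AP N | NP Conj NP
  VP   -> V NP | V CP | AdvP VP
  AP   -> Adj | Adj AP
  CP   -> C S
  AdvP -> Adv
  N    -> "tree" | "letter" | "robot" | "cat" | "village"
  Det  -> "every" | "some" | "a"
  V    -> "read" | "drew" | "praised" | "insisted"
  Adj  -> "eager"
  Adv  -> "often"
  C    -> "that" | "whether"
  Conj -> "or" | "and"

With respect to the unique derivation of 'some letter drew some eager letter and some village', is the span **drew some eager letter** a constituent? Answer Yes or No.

[S [NP [Det some] [N letter]] [VP [V drew] [NP [NP [Det some] [AP [Adj eager]] [N letter]] [Conj and] [NP [Det some] [N village]]]]]
The smallest constituent containing 'drew some eager letter' is the VP spanning 'drew some eager letter and some village'; no single node in the tree dominates exactly the given words.

No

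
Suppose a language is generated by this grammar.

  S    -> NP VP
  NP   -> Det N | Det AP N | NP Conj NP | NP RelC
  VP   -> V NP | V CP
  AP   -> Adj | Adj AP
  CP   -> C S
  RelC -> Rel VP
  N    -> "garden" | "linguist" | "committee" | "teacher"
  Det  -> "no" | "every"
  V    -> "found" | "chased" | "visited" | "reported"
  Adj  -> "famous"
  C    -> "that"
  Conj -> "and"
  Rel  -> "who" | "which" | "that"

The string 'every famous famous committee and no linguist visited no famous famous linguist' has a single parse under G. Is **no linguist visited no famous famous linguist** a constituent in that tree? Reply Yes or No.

[S [NP [NP [Det every] [AP [Adj famous] [AP [Adj famous]]] [N committee]] [Conj and] [NP [Det no] [N linguist]]] [VP [V visited] [NP [Det no] [AP [Adj famous] [AP [Adj famous]]] [N linguist]]]]
The smallest constituent containing 'no linguist visited no famous famous linguist' is the S spanning 'every famous famous committee and no linguist visited no famous famous linguist'; no single node in the tree dominates exactly the given words.

No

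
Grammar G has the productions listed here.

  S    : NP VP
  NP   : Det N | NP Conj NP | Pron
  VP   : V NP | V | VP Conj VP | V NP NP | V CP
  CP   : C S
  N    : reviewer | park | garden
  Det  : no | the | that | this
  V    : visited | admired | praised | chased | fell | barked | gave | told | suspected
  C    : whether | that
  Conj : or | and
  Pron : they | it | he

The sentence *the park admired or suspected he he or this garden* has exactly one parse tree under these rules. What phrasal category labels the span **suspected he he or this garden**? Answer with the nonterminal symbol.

[S [NP [Det the] [N park]] [VP [VP [V admired]] [Conj or] [VP [V suspected] [NP [Pron he]] [NP [NP [Pron he]] [Conj or] [NP [Det this] [N garden]]]]]]
The span 'suspected he he or this garden' is the VP node built by VP → V NP NP.

VP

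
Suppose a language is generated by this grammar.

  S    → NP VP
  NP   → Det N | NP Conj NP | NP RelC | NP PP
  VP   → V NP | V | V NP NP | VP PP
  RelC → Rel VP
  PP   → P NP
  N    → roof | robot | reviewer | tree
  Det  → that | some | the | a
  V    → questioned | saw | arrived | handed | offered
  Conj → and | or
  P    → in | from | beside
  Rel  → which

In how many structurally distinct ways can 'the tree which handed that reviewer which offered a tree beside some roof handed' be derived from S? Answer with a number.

11

Two of the 11 distinct bracketings:
[S [NP [NP [Det the] [N tree]] [RelC [Rel which] [VP [V handed] [NP [NP [Det that] [N reviewer]] [RelC [Rel which] [VP [V offered] [NP [NP [Det a] [N tree]] [PP [P beside] [NP [Det some] [N roof]]]]]]]]]] [VP [V handed]]]
[S [NP [NP [Det the] [N tree]] [RelC [Rel which] [VP [V handed] [NP [NP [Det that] [N reviewer]] [RelC [Rel which] [VP [VP [V offered] [NP [Det a] [N tree]]] [PP [P beside] [NP [Det some] [N roof]]]]]]]]] [VP [V handed]]]
The difference turns on whether NP → NP PP is used at the relevant span, versus an alternative expansion of NP.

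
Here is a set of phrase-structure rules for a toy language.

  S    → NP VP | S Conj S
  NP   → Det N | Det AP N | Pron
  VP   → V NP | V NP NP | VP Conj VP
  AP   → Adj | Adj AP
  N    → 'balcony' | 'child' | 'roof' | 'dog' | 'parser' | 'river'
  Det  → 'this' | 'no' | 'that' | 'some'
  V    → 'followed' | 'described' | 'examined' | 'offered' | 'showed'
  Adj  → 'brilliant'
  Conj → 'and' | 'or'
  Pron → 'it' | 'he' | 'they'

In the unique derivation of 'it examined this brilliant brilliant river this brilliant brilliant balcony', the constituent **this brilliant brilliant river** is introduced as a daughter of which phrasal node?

[S [NP [Pron it]] [VP [V examined] [NP [Det this] [AP [Adj brilliant] [AP [Adj brilliant]]] [N river]] [NP [Det this] [AP [Adj brilliant] [AP [Adj brilliant]]] [N balcony]]]]
The span 'this brilliant brilliant river' is the NP node built by NP → Det AP N.
Its mother is the VP built by VP → V NP NP.

VP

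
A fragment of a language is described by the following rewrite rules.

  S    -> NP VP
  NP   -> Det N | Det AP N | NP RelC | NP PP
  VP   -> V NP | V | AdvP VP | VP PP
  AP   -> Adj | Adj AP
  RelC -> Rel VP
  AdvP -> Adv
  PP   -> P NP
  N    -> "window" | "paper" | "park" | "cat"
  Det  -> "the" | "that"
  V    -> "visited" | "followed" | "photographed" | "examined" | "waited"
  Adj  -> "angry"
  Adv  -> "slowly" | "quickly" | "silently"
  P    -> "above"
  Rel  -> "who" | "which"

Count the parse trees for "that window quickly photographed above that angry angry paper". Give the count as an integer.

The two bracketings:
[S [NP [Det that] [N window]] [VP [AdvP [Adv quickly]] [VP [VP [V photographed]] [PP [P above] [NP [Det that] [AP [Adj angry] [AP [Adj angry]]] [N paper]]]]]]
[S [NP [Det that] [N window]] [VP [VP [AdvP [Adv quickly]] [VP [V photographed]]] [PP [P above] [NP [Det that] [AP [Adj angry] [AP [Adj angry]]] [N paper]]]]]
The trees differ in how a recursive rule is bracketed over the same span.

2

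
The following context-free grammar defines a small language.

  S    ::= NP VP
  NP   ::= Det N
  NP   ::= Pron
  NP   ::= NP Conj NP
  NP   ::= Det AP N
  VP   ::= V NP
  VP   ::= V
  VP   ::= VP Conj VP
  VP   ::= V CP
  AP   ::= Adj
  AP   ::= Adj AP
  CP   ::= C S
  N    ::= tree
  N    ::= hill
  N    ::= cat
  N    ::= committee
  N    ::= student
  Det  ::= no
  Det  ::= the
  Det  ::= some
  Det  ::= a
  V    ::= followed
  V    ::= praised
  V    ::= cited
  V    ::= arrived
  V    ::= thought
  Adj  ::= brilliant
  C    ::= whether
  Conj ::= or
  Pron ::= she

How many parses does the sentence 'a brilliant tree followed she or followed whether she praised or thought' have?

Two of the 3 distinct bracketings:
[S [NP [Det a] [AP [Adj brilliant]] [N tree]] [VP [VP [V followed] [NP [Pron she]]] [Conj or] [VP [VP [V followed] [CP [C whether] [S [NP [Pron she]] [VP [V praised]]]]] [Conj or] [VP [V thought]]]]]
[S [NP [Det a] [AP [Adj brilliant]] [N tree]] [VP [VP [V followed] [NP [Pron she]]] [Conj or] [VP [V followed] [CP [C whether] [S [NP [Pron she]] [VP [VP [V praised]] [Conj or] [VP [V thought]]]]]]]]
The trees differ in how a recursive rule is bracketed over the same span.

3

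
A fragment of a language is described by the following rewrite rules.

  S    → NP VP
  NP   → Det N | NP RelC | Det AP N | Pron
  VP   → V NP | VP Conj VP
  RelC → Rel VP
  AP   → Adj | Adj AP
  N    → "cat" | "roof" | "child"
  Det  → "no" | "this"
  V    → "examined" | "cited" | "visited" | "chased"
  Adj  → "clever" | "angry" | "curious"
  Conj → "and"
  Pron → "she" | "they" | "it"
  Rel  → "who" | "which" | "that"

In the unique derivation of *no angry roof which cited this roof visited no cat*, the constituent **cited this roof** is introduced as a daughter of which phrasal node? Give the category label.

[S [NP [NP [Det no] [AP [Adj angry]] [N roof]] [RelC [Rel which] [VP [V cited] [NP [Det this] [N roof]]]]] [VP [V visited] [NP [Det no] [N cat]]]]
The span 'cited this roof' is the VP node built by VP → V NP.
Its mother is the RelC built by RelC → Rel VP.

RelC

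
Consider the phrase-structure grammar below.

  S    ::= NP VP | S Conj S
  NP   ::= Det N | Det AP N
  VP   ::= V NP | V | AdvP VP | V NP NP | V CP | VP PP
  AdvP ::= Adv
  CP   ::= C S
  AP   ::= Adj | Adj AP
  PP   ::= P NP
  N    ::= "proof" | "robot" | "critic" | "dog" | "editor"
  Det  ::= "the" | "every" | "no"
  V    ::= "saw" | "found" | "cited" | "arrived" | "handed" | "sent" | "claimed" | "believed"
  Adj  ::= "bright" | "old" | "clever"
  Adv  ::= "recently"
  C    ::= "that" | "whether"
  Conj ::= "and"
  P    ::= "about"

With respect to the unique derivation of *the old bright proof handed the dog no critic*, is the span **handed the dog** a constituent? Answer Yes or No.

No

[S [NP [Det the] [AP [Adj old] [AP [Adj bright]]] [N proof]] [VP [V handed] [NP [Det the] [N dog]] [NP [Det no] [N critic]]]]
The smallest constituent containing 'handed the dog' is the VP spanning 'handed the dog no critic'; no single node in the tree dominates exactly the given words.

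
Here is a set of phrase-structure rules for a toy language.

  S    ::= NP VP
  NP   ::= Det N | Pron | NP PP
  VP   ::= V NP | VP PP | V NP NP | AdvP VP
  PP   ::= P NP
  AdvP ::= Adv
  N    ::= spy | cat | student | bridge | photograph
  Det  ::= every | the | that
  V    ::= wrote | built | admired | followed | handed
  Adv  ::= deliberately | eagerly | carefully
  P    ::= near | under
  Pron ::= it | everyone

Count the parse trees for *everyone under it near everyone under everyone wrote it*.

Two of the 5 distinct bracketings:
[S [NP [NP [Pron everyone]] [PP [P under] [NP [NP [Pron it]] [PP [P near] [NP [NP [Pron everyone]] [PP [P under] [NP [Pron everyone]]]]]]]] [VP [V wrote] [NP [Pron it]]]]
[S [NP [NP [Pron everyone]] [PP [P under] [NP [NP [NP [Pron it]] [PP [P near] [NP [Pron everyone]]]] [PP [P under] [NP [Pron everyone]]]]]] [VP [V wrote] [NP [Pron it]]]]
The trees differ in how a recursive rule is bracketed over the same span.

5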